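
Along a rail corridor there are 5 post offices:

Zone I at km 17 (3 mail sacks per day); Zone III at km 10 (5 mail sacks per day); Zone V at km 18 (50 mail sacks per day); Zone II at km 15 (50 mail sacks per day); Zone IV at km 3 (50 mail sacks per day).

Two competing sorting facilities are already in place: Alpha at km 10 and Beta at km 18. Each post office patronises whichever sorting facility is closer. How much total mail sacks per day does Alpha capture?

The indifferent point is the midpoint (10+18)/2 = 14; post offices left of it (closer to Alpha at 10) go to Alpha, those right go to Beta.
  Zone IV at 3 (w=50) → Alpha
  Zone III at 10 (w=5) → Alpha
  Zone II at 15 (w=50) → Beta
  Zone I at 17 (w=3) → Beta
  Zone V at 18 (w=50) → Beta
Alpha captures 55; Beta captures 103.

55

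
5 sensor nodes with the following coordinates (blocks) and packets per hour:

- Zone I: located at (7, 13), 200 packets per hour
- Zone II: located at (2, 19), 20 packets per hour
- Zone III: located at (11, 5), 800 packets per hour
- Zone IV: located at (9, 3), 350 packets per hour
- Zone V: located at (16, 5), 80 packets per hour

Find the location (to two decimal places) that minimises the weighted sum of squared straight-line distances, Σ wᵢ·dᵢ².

The minimiser of Σwᵢ‖p−pᵢ‖² is the weighted centroid p* = (Σwᵢpᵢ)/(Σwᵢ).
Σwᵢ = 1450.
Σwᵢxᵢ = 200·7 + 20·2 + 800·11 + 350·9 + 80·16 = 14670.
Σwᵢyᵢ = 200·13 + 20·19 + 800·5 + 350·3 + 80·5 = 8430.
x* = 14670/1450 = 10.12, y* = 8430/1450 = 5.81.

(10.12, 5.81)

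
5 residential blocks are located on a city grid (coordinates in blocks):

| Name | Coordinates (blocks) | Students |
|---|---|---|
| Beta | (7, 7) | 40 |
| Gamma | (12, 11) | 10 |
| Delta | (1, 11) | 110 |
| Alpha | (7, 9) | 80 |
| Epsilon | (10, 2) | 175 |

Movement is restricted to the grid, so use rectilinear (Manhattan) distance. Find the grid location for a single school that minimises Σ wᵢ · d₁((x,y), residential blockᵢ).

(7, 7)

Manhattan distance separates: Σwᵢ(|x−xᵢ|+|y−yᵢ|) = Σwᵢ|x−xᵢ| + Σwᵢ|y−yᵢ|, so x and y are optimised independently as 1-D weighted medians.
Total weight W = 415; half = 207.5.
x-coordinate, sorted with cumulative weight:
  x=1 (Delta, w=110) cum 110
  x=7 (Beta, w=40) cum 150
  x=7 (Alpha, w=80) cum 230  ← median
  x=10 (Epsilon, w=175) cum 405
  x=12 (Gamma, w=10) cum 415
⇒ x* = 7
y-coordinate, sorted with cumulative weight:
  y=2 (Epsilon, w=175) cum 175
  y=7 (Beta, w=40) cum 215  ← median
  y=9 (Alpha, w=80) cum 295
  y=11 (Gamma, w=10) cum 305
  y=11 (Delta, w=110) cum 415
⇒ y* = 7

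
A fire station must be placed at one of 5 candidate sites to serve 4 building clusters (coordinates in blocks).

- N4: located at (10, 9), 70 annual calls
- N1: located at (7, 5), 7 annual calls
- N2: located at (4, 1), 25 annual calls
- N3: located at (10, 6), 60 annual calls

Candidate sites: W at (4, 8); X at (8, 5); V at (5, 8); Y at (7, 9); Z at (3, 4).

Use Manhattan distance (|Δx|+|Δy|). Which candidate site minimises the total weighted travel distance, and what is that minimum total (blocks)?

Total weighted distance at each candidate:
  W (4, 8): total = 1187
  X (8, 5): total = 807
  V (5, 8): total = 1075
  Y (7, 9): total = 873
  Z (3, 4): total = 1515
Minimum is at X with total 807 blocks.

X, total 807 blocks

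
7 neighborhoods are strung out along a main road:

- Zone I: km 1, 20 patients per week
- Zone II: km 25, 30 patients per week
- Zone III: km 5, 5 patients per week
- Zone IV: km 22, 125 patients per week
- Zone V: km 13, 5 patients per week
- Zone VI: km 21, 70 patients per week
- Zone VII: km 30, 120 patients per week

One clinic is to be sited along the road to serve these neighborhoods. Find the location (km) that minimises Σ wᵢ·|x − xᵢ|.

For a sum of weighted absolute distances on a line, the optimum is the weighted median (not the mean). Total weight W = 375; half-weight = 187.5.
Sort by position and accumulate weight:
  km 1 (Zone I, w=20) → cum 20
  km 5 (Zone III, w=5) → cum 25
  km 13 (Zone V, w=5) → cum 30
  km 21 (Zone VI, w=70) → cum 100
  km 22 (Zone IV, w=125) → cum 225  ≥ 187.5 → median here
  km 25 (Zone II, w=30) → cum 255
  km 30 (Zone VII, w=120) → cum 375
Optimal location: km 22.

x = 22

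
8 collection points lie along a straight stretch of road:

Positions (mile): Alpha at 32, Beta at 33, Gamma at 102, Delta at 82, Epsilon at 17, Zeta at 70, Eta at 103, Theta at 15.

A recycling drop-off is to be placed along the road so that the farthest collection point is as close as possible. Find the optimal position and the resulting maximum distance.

The 1-center on a line is the midpoint of the two extreme points: leftmost at 15, rightmost at 103.
Optimal location = (15 + 103)/2 = 59; maximum distance = (103 − 15)/2 = 44.

location 59, max distance 44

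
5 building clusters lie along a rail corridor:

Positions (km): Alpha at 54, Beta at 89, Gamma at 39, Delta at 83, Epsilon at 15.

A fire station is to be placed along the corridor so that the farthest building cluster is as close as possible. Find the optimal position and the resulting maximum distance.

The 1-center on a line is the midpoint of the two extreme points: leftmost at 15, rightmost at 89.
Optimal location = (15 + 89)/2 = 52; maximum distance = (89 − 15)/2 = 37.

location 52, max distance 37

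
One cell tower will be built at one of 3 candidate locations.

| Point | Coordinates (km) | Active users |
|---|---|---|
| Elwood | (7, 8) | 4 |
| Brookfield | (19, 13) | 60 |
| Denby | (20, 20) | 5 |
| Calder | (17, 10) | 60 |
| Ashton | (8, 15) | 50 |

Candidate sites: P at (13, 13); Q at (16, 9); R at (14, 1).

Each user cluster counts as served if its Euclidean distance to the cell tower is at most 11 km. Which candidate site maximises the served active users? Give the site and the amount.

P, covering 179

Coverage radius r = 11 km; a point is covered iff (Δx)²+(Δy)² ≤ 11² = 121.
  P (13, 13): covers {Elwood, Brookfield, Denby, Calder, Ashton} → 179
  Q (16, 9): covers {Elwood, Brookfield, Calder, Ashton} → 174
  R (14, 1): covers {Elwood, Calder} → 64
Maximum coverage at P: 179 active users.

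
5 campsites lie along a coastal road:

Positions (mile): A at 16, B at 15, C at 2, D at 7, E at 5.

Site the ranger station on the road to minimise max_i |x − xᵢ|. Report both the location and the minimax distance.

The 1-center on a line is the midpoint of the two extreme points: leftmost at 2, rightmost at 16.
Optimal location = (2 + 16)/2 = 9; maximum distance = (16 − 2)/2 = 7.

location 9, max distance 7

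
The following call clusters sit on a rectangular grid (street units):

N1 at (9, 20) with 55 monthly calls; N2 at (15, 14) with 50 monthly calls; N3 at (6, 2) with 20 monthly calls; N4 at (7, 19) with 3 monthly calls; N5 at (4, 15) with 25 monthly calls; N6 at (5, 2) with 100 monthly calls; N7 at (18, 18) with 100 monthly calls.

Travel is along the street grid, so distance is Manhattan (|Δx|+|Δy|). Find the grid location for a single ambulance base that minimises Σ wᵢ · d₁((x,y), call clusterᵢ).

(9, 15)

Manhattan distance separates: Σwᵢ(|x−xᵢ|+|y−yᵢ|) = Σwᵢ|x−xᵢ| + Σwᵢ|y−yᵢ|, so x and y are optimised independently as 1-D weighted medians.
Total weight W = 353; half = 176.5.
x-coordinate, sorted with cumulative weight:
  x=4 (N5, w=25) cum 25
  x=5 (N6, w=100) cum 125
  x=6 (N3, w=20) cum 145
  x=7 (N4, w=3) cum 148
  x=9 (N1, w=55) cum 203  ← median
  x=15 (N2, w=50) cum 253
  x=18 (N7, w=100) cum 353
⇒ x* = 9
y-coordinate, sorted with cumulative weight:
  y=2 (N3, w=20) cum 20
  y=2 (N6, w=100) cum 120
  y=14 (N2, w=50) cum 170
  y=15 (N5, w=25) cum 195  ← median
  y=18 (N7, w=100) cum 295
  y=19 (N4, w=3) cum 298
  y=20 (N1, w=55) cum 353
⇒ y* = 15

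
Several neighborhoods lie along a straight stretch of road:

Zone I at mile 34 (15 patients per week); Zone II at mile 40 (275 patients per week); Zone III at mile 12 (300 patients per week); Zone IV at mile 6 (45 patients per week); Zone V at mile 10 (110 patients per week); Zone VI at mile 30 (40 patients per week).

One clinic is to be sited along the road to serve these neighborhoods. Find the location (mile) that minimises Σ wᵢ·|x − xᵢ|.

For a sum of weighted absolute distances on a line, the optimum is the weighted median (not the mean). Total weight W = 785; half-weight = 392.5.
Sort by position and accumulate weight:
  mile 6 (Zone IV, w=45) → cum 45
  mile 10 (Zone V, w=110) → cum 155
  mile 12 (Zone III, w=300) → cum 455  ≥ 392.5 → median here
  mile 30 (Zone VI, w=40) → cum 495
  mile 34 (Zone I, w=15) → cum 510
  mile 40 (Zone II, w=275) → cum 785
Optimal location: mile 12.

x = 12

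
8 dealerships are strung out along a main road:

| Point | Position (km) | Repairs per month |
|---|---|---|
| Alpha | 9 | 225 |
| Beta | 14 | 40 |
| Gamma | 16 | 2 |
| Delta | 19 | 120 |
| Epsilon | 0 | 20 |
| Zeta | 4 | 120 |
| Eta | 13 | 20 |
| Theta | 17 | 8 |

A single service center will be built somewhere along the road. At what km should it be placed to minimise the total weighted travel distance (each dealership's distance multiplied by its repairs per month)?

x = 9

For a sum of weighted absolute distances on a line, the optimum is the weighted median (not the mean). Total weight W = 555; half-weight = 277.5.
Sort by position and accumulate weight:
  km 0 (Epsilon, w=20) → cum 20
  km 4 (Zeta, w=120) → cum 140
  km 9 (Alpha, w=225) → cum 365  ≥ 277.5 → median here
  km 13 (Eta, w=20) → cum 385
  km 14 (Beta, w=40) → cum 425
  km 16 (Gamma, w=2) → cum 427
  km 17 (Theta, w=8) → cum 435
  km 19 (Delta, w=120) → cum 555
Optimal location: km 9.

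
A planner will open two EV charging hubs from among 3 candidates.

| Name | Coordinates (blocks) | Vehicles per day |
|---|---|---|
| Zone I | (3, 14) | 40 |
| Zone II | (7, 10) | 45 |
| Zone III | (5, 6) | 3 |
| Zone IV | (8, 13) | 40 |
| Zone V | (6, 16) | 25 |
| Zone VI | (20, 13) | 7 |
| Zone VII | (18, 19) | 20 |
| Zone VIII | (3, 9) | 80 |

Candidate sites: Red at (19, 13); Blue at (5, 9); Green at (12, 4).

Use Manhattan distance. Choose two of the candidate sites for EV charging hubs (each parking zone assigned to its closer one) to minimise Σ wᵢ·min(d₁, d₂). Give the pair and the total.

{Red, Blue}, total 1211

Evaluate every pair (each demand assigned to the nearer of the two):
  {Red, Blue}: total = 1211
  {Blue, Green}: total = 1603
  {Red, Green}: total = 3309
Best pair: {Red, Blue} with total 1211.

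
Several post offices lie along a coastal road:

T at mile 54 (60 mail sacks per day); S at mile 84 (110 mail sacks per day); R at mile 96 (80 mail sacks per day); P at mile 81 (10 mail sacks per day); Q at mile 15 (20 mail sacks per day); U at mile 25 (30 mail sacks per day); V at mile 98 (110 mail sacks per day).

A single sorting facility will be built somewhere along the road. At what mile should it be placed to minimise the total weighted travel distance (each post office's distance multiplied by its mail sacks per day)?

For a sum of weighted absolute distances on a line, the optimum is the weighted median (not the mean). Total weight W = 420; half-weight = 210.
Sort by position and accumulate weight:
  mile 15 (Q, w=20) → cum 20
  mile 25 (U, w=30) → cum 50
  mile 54 (T, w=60) → cum 110
  mile 81 (P, w=10) → cum 120
  mile 84 (S, w=110) → cum 230  ≥ 210 → median here
  mile 96 (R, w=80) → cum 310
  mile 98 (V, w=110) → cum 420
Optimal location: mile 84.

x = 84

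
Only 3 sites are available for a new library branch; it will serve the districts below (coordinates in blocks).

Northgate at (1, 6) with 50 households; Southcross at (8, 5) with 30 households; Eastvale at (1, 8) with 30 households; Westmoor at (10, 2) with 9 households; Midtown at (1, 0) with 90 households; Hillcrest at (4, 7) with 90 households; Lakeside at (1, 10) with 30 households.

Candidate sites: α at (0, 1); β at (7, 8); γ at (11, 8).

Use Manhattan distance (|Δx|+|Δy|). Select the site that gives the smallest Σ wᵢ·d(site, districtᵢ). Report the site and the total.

Total weighted distance at each candidate:
  α (0, 1): total = 2379
  β (7, 8): total = 2641
  γ (11, 8): total = 3843
Minimum is at α with total 2379 blocks.

α, total 2379 blocks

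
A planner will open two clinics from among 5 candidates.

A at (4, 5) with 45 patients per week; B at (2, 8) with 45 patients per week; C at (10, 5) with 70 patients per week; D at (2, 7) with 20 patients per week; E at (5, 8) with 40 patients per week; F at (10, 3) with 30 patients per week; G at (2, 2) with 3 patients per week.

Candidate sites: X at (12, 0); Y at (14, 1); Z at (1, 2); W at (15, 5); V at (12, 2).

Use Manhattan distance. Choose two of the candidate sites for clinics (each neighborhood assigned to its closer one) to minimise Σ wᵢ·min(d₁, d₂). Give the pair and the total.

Evaluate every pair (each demand assigned to the nearer of the two):
  {Z, V}: total = 1548
  {Z, W}: total = 1668
  {X, Z}: total = 1748
  {Y, Z}: total = 1848
  {X, V}: total = 2505
  {Y, V}: total = 2505
  {W, V}: total = 2505
  {X, W}: total = 2571
  {Y, W}: total = 2604
  {X, Y}: total = 3011
Best pair: {Z, V} with total 1548.

{Z, V}, total 1548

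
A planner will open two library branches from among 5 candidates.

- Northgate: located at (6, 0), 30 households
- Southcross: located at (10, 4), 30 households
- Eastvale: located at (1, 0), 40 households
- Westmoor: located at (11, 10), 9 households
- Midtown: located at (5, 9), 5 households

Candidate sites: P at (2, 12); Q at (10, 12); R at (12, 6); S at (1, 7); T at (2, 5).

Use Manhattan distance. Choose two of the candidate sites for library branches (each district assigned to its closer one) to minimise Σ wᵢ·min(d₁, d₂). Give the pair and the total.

{R, T}, total 710

Evaluate every pair (each demand assigned to the nearer of the two):
  {R, T}: total = 710
  {Q, T}: total = 812
  {R, S}: total = 835
  {P, T}: total = 909
  {S, T}: total = 927
  {Q, S}: total = 937
  {P, R}: total = 1075
  {P, S}: total = 1129
  {Q, R}: total = 1227
  {P, Q}: total = 1297
Best pair: {R, T} with total 710.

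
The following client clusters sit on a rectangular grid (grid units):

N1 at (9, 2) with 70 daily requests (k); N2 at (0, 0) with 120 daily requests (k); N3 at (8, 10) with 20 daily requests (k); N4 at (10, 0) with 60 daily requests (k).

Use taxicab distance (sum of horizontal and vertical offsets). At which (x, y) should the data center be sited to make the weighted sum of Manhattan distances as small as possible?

Manhattan distance separates: Σwᵢ(|x−xᵢ|+|y−yᵢ|) = Σwᵢ|x−xᵢ| + Σwᵢ|y−yᵢ|, so x and y are optimised independently as 1-D weighted medians.
Total weight W = 270; half = 135.
x-coordinate, sorted with cumulative weight:
  x=0 (N2, w=120) cum 120
  x=8 (N3, w=20) cum 140  ← median
  x=9 (N1, w=70) cum 210
  x=10 (N4, w=60) cum 270
⇒ x* = 8
y-coordinate, sorted with cumulative weight:
  y=0 (N2, w=120) cum 120
  y=0 (N4, w=60) cum 180  ← median
  y=2 (N1, w=70) cum 250
  y=10 (N3, w=20) cum 270
⇒ y* = 0

(8, 0)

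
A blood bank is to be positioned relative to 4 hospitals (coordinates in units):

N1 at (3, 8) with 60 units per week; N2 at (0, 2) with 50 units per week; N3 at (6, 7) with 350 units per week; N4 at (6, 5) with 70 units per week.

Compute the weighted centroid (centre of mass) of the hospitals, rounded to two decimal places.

The minimiser of Σwᵢ‖p−pᵢ‖² is the weighted centroid p* = (Σwᵢpᵢ)/(Σwᵢ).
Σwᵢ = 530.
Σwᵢxᵢ = 60·3 + 50·0 + 350·6 + 70·6 = 2700.
Σwᵢyᵢ = 60·8 + 50·2 + 350·7 + 70·5 = 3380.
x* = 2700/530 = 5.09, y* = 3380/530 = 6.38.

(5.09, 6.38)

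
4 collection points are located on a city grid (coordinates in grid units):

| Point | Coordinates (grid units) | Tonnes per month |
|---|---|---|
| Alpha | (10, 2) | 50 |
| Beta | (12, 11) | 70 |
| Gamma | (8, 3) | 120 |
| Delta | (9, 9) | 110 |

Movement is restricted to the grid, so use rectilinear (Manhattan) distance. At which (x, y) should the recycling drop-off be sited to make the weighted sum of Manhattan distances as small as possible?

Manhattan distance separates: Σwᵢ(|x−xᵢ|+|y−yᵢ|) = Σwᵢ|x−xᵢ| + Σwᵢ|y−yᵢ|, so x and y are optimised independently as 1-D weighted medians.
Total weight W = 350; half = 175.
x-coordinate, sorted with cumulative weight:
  x=8 (Gamma, w=120) cum 120
  x=9 (Delta, w=110) cum 230  ← median
  x=10 (Alpha, w=50) cum 280
  x=12 (Beta, w=70) cum 350
⇒ x* = 9
y-coordinate, sorted with cumulative weight:
  y=2 (Alpha, w=50) cum 50
  y=3 (Gamma, w=120) cum 170
  y=9 (Delta, w=110) cum 280  ← median
  y=11 (Beta, w=70) cum 350
⇒ y* = 9

(9, 9)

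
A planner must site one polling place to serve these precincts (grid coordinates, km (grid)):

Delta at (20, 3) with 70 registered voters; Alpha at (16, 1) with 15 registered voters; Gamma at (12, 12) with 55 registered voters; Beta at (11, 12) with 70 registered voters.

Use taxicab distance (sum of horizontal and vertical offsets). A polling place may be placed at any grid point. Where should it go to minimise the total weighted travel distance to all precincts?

(12, 12)

Manhattan distance separates: Σwᵢ(|x−xᵢ|+|y−yᵢ|) = Σwᵢ|x−xᵢ| + Σwᵢ|y−yᵢ|, so x and y are optimised independently as 1-D weighted medians.
Total weight W = 210; half = 105.
x-coordinate, sorted with cumulative weight:
  x=11 (Beta, w=70) cum 70
  x=12 (Gamma, w=55) cum 125  ← median
  x=16 (Alpha, w=15) cum 140
  x=20 (Delta, w=70) cum 210
⇒ x* = 12
y-coordinate, sorted with cumulative weight:
  y=1 (Alpha, w=15) cum 15
  y=3 (Delta, w=70) cum 85
  y=12 (Gamma, w=55) cum 140  ← median
  y=12 (Beta, w=70) cum 210
⇒ y* = 12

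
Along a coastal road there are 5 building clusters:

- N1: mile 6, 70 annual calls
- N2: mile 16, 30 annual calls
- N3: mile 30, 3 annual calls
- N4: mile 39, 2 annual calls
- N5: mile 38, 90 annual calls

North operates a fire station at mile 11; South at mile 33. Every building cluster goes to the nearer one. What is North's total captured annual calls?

100

The indifferent point is the midpoint (11+33)/2 = 22; building clusters left of it (closer to North at 11) go to North, those right go to South.
  N1 at 6 (w=70) → North
  N2 at 16 (w=30) → North
  N3 at 30 (w=3) → South
  N5 at 38 (w=90) → South
  N4 at 39 (w=2) → South
North captures 100; South captures 95.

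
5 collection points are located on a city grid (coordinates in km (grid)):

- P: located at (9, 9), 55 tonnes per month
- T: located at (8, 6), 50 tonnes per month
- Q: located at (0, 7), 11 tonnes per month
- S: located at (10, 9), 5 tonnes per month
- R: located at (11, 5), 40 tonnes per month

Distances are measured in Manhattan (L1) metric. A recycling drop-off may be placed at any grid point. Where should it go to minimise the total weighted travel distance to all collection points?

Manhattan distance separates: Σwᵢ(|x−xᵢ|+|y−yᵢ|) = Σwᵢ|x−xᵢ| + Σwᵢ|y−yᵢ|, so x and y are optimised independently as 1-D weighted medians.
Total weight W = 161; half = 80.5.
x-coordinate, sorted with cumulative weight:
  x=0 (Q, w=11) cum 11
  x=8 (T, w=50) cum 61
  x=9 (P, w=55) cum 116  ← median
  x=10 (S, w=5) cum 121
  x=11 (R, w=40) cum 161
⇒ x* = 9
y-coordinate, sorted with cumulative weight:
  y=5 (R, w=40) cum 40
  y=6 (T, w=50) cum 90  ← median
  y=7 (Q, w=11) cum 101
  y=9 (P, w=55) cum 156
  y=9 (S, w=5) cum 161
⇒ y* = 6

(9, 6)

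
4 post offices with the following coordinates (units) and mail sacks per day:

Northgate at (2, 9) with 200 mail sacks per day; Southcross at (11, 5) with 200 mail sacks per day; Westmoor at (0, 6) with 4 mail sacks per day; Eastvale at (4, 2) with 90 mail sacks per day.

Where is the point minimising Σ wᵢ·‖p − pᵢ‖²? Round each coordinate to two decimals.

(5.99, 6.08)

The minimiser of Σwᵢ‖p−pᵢ‖² is the weighted centroid p* = (Σwᵢpᵢ)/(Σwᵢ).
Σwᵢ = 494.
Σwᵢxᵢ = 200·2 + 200·11 + 4·0 + 90·4 = 2960.
Σwᵢyᵢ = 200·9 + 200·5 + 4·6 + 90·2 = 3004.
x* = 2960/494 = 5.99, y* = 3004/494 = 6.08.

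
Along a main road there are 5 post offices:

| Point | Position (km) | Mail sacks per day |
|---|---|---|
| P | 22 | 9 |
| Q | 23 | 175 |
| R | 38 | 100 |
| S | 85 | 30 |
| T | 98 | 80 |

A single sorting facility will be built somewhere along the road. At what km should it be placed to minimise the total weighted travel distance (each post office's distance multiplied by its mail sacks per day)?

For a sum of weighted absolute distances on a line, the optimum is the weighted median (not the mean). Total weight W = 394; half-weight = 197.
Sort by position and accumulate weight:
  km 22 (P, w=9) → cum 9
  km 23 (Q, w=175) → cum 184
  km 38 (R, w=100) → cum 284  ≥ 197 → median here
  km 85 (S, w=30) → cum 314
  km 98 (T, w=80) → cum 394
Optimal location: km 38.

x = 38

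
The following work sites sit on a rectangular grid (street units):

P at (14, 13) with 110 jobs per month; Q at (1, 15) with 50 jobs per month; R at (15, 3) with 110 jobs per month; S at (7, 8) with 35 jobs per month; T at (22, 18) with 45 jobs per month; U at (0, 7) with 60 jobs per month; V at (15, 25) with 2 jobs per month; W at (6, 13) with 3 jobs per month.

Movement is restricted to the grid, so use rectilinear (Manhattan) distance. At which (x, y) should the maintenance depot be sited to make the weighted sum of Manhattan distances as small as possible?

Manhattan distance separates: Σwᵢ(|x−xᵢ|+|y−yᵢ|) = Σwᵢ|x−xᵢ| + Σwᵢ|y−yᵢ|, so x and y are optimised independently as 1-D weighted medians.
Total weight W = 415; half = 207.5.
x-coordinate, sorted with cumulative weight:
  x=0 (U, w=60) cum 60
  x=1 (Q, w=50) cum 110
  x=6 (W, w=3) cum 113
  x=7 (S, w=35) cum 148
  x=14 (P, w=110) cum 258  ← median
  x=15 (R, w=110) cum 368
  x=15 (V, w=2) cum 370
  x=22 (T, w=45) cum 415
⇒ x* = 14
y-coordinate, sorted with cumulative weight:
  y=3 (R, w=110) cum 110
  y=7 (U, w=60) cum 170
  y=8 (S, w=35) cum 205
  y=13 (P, w=110) cum 315  ← median
  y=13 (W, w=3) cum 318
  y=15 (Q, w=50) cum 368
  y=18 (T, w=45) cum 413
  y=25 (V, w=2) cum 415
⇒ y* = 13

(14, 13)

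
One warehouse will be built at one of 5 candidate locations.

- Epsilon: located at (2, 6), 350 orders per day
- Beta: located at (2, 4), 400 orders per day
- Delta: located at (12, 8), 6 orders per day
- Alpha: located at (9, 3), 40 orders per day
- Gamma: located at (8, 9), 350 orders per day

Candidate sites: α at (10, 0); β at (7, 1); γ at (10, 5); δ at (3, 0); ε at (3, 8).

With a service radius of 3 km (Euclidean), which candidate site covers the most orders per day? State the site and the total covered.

ε, covering 350

Coverage radius r = 3 km; a point is covered iff (Δx)²+(Δy)² ≤ 3² = 9.
  α (10, 0): covers {none} → 0
  β (7, 1): covers {Alpha} → 40
  γ (10, 5): covers {Alpha} → 40
  δ (3, 0): covers {none} → 0
  ε (3, 8): covers {Epsilon} → 350
Maximum coverage at ε: 350 orders per day.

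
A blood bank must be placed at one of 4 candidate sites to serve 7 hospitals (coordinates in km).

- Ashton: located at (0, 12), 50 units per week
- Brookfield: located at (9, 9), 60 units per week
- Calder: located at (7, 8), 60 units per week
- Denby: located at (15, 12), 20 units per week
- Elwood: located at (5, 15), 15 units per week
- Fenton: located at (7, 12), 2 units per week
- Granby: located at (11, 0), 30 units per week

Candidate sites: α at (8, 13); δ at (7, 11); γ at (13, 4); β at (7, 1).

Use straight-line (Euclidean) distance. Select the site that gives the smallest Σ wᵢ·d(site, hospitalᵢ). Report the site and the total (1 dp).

δ, total 1284.7 km

Total weighted distance at each candidate:
  α (8, 13): total = 1555.0
  δ (7, 11): total = 1284.7
  γ (13, 4): total = 2103.2
  β (7, 1): total = 2196.5
Minimum is at δ with total 1284.7 km.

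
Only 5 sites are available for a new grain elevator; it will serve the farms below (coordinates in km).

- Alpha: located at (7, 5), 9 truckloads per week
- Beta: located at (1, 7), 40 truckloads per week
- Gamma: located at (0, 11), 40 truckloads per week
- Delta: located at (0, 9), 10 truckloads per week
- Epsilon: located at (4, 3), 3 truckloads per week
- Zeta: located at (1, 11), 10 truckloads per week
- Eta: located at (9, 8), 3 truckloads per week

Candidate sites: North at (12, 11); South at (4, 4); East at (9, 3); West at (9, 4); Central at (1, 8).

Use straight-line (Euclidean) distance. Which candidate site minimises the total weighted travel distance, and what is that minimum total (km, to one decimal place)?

Total weighted distance at each candidate:
  North (12, 11): total = 1296.8
  South (4, 4): total = 683.1
  East (9, 3): total = 1116.2
  West (9, 4): total = 1054.5
  Central (1, 8): total = 312.5
Minimum is at Central with total 312.5 km.

Central, total 312.5 km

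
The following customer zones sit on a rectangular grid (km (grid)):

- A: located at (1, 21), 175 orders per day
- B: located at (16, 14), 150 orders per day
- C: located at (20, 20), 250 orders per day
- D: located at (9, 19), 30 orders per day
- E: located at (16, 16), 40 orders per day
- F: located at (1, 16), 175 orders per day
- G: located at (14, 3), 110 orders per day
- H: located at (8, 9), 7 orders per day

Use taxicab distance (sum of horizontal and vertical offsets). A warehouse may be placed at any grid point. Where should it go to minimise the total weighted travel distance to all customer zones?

(14, 16)

Manhattan distance separates: Σwᵢ(|x−xᵢ|+|y−yᵢ|) = Σwᵢ|x−xᵢ| + Σwᵢ|y−yᵢ|, so x and y are optimised independently as 1-D weighted medians.
Total weight W = 937; half = 468.5.
x-coordinate, sorted with cumulative weight:
  x=1 (A, w=175) cum 175
  x=1 (F, w=175) cum 350
  x=8 (H, w=7) cum 357
  x=9 (D, w=30) cum 387
  x=14 (G, w=110) cum 497  ← median
  x=16 (B, w=150) cum 647
  x=16 (E, w=40) cum 687
  x=20 (C, w=250) cum 937
⇒ x* = 14
y-coordinate, sorted with cumulative weight:
  y=3 (G, w=110) cum 110
  y=9 (H, w=7) cum 117
  y=14 (B, w=150) cum 267
  y=16 (E, w=40) cum 307
  y=16 (F, w=175) cum 482  ← median
  y=19 (D, w=30) cum 512
  y=20 (C, w=250) cum 762
  y=21 (A, w=175) cum 937
⇒ y* = 16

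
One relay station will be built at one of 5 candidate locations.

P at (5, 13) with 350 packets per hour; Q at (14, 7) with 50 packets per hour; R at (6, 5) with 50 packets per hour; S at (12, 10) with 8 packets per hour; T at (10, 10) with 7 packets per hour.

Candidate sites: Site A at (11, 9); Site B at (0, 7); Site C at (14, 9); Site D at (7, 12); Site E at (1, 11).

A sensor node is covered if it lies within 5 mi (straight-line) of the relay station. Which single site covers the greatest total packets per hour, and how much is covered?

Coverage radius r = 5 mi; a point is covered iff (Δx)²+(Δy)² ≤ 5² = 25.
  Site A (11, 9): covers {Q, S, T} → 65
  Site B (0, 7): covers {none} → 0
  Site C (14, 9): covers {Q, S, T} → 65
  Site D (7, 12): covers {P, T} → 357
  Site E (1, 11): covers {P} → 350
Maximum coverage at Site D: 357 packets per hour.

Site D, covering 357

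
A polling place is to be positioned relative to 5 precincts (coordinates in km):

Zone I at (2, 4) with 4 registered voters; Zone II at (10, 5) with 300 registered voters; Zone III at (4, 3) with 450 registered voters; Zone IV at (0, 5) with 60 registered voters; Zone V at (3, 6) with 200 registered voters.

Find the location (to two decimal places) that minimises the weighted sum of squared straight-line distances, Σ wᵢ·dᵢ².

(5.33, 4.31)

The minimiser of Σwᵢ‖p−pᵢ‖² is the weighted centroid p* = (Σwᵢpᵢ)/(Σwᵢ).
Σwᵢ = 1014.
Σwᵢxᵢ = 4·2 + 300·10 + 450·4 + 60·0 + 200·3 = 5408.
Σwᵢyᵢ = 4·4 + 300·5 + 450·3 + 60·5 + 200·6 = 4366.
x* = 5408/1014 = 5.33, y* = 4366/1014 = 4.31.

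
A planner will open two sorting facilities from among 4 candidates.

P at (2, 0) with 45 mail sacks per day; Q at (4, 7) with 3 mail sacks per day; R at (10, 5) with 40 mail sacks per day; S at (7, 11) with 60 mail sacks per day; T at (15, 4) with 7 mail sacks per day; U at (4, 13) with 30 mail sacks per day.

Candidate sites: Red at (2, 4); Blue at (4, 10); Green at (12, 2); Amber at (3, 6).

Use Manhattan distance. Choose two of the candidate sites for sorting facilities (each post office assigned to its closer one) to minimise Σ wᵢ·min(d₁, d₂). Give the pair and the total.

Evaluate every pair (each demand assigned to the nearer of the two):
  {Red, Blue}: total = 970
  {Blue, Amber}: total = 1069
  {Blue, Green}: total = 1114
  {Green, Amber}: total = 1336
  {Red, Amber}: total = 1377
  {Red, Green}: total = 1480
Best pair: {Red, Blue} with total 970.

{Red, Blue}, total 970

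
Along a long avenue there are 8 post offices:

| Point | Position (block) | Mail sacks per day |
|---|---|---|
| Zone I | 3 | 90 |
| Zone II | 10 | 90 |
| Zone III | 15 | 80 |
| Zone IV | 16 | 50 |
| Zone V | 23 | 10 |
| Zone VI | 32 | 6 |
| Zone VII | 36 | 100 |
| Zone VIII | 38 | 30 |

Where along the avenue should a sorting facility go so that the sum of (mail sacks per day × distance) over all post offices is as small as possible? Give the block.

x = 15

For a sum of weighted absolute distances on a line, the optimum is the weighted median (not the mean). Total weight W = 456; half-weight = 228.
Sort by position and accumulate weight:
  block 3 (Zone I, w=90) → cum 90
  block 10 (Zone II, w=90) → cum 180
  block 15 (Zone III, w=80) → cum 260  ≥ 228 → median here
  block 16 (Zone IV, w=50) → cum 310
  block 23 (Zone V, w=10) → cum 320
  block 32 (Zone VI, w=6) → cum 326
  block 36 (Zone VII, w=100) → cum 426
  block 38 (Zone VIII, w=30) → cum 456
Optimal location: block 15.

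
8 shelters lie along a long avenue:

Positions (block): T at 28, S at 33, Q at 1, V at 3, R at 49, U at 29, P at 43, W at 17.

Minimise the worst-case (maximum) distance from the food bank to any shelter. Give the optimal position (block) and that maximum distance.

The 1-center on a line is the midpoint of the two extreme points: leftmost at 1, rightmost at 49.
Optimal location = (1 + 49)/2 = 25; maximum distance = (49 − 1)/2 = 24.

location 25, max distance 24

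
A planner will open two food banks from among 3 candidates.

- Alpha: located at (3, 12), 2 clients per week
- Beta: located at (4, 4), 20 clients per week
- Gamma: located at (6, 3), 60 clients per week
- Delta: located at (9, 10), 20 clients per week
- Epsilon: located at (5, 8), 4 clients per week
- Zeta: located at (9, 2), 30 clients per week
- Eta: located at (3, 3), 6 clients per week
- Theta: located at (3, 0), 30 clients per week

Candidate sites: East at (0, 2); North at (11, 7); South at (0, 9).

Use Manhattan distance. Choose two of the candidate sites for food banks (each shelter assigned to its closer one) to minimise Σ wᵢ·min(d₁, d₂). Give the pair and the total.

Evaluate every pair (each demand assigned to the nearer of the two):
  {East, North}: total = 1078
  {East, South}: total = 1220
  {North, South}: total = 1480
Best pair: {East, North} with total 1078.

{East, North}, total 1078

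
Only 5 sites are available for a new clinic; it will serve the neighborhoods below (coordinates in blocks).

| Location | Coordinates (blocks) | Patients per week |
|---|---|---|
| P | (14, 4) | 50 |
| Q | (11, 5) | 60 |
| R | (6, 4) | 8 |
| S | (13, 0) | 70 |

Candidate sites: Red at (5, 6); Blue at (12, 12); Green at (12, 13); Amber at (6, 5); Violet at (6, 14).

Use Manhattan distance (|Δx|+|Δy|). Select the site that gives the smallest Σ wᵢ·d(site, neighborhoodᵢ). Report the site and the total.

Amber, total 1598 blocks

Total weighted distance at each candidate:
  Red (5, 6): total = 1974
  Blue (12, 12): total = 2002
  Green (12, 13): total = 2190
  Amber (6, 5): total = 1598
  Violet (6, 14): total = 3290
Minimum is at Amber with total 1598 blocks.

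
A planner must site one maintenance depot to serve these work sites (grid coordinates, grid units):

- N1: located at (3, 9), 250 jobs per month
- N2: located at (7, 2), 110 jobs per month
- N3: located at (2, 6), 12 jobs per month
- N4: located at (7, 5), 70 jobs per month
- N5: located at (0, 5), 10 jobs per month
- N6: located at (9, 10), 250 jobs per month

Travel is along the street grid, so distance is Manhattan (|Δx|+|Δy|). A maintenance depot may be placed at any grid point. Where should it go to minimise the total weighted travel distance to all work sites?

Manhattan distance separates: Σwᵢ(|x−xᵢ|+|y−yᵢ|) = Σwᵢ|x−xᵢ| + Σwᵢ|y−yᵢ|, so x and y are optimised independently as 1-D weighted medians.
Total weight W = 702; half = 351.
x-coordinate, sorted with cumulative weight:
  x=0 (N5, w=10) cum 10
  x=2 (N3, w=12) cum 22
  x=3 (N1, w=250) cum 272
  x=7 (N2, w=110) cum 382  ← median
  x=7 (N4, w=70) cum 452
  x=9 (N6, w=250) cum 702
⇒ x* = 7
y-coordinate, sorted with cumulative weight:
  y=2 (N2, w=110) cum 110
  y=5 (N4, w=70) cum 180
  y=5 (N5, w=10) cum 190
  y=6 (N3, w=12) cum 202
  y=9 (N1, w=250) cum 452  ← median
  y=10 (N6, w=250) cum 702
⇒ y* = 9

(7, 9)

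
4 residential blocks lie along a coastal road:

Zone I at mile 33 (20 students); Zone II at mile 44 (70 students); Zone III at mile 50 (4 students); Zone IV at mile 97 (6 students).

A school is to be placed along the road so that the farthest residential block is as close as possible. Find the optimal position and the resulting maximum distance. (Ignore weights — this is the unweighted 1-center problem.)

location 65, max distance 32

The 1-center on a line is the midpoint of the two extreme points: leftmost at 33, rightmost at 97.
Optimal location = (33 + 97)/2 = 65; maximum distance = (97 − 33)/2 = 32.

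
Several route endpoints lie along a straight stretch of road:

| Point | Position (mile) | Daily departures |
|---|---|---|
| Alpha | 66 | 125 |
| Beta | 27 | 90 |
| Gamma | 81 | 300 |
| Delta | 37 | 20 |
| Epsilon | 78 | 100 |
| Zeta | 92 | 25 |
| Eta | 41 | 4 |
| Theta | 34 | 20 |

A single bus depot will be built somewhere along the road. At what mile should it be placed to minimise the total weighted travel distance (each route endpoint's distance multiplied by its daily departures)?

x = 78

For a sum of weighted absolute distances on a line, the optimum is the weighted median (not the mean). Total weight W = 684; half-weight = 342.
Sort by position and accumulate weight:
  mile 27 (Beta, w=90) → cum 90
  mile 34 (Theta, w=20) → cum 110
  mile 37 (Delta, w=20) → cum 130
  mile 41 (Eta, w=4) → cum 134
  mile 66 (Alpha, w=125) → cum 259
  mile 78 (Epsilon, w=100) → cum 359  ≥ 342 → median here
  mile 81 (Gamma, w=300) → cum 659
  mile 92 (Zeta, w=25) → cum 684
Optimal location: mile 78.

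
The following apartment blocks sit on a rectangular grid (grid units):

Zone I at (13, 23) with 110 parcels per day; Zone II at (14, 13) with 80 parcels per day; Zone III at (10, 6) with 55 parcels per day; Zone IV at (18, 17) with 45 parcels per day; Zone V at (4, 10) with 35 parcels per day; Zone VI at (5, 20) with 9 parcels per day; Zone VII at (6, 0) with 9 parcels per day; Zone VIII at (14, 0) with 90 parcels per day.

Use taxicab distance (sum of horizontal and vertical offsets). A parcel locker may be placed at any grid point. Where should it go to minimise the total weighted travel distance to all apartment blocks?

(13, 13)

Manhattan distance separates: Σwᵢ(|x−xᵢ|+|y−yᵢ|) = Σwᵢ|x−xᵢ| + Σwᵢ|y−yᵢ|, so x and y are optimised independently as 1-D weighted medians.
Total weight W = 433; half = 216.5.
x-coordinate, sorted with cumulative weight:
  x=4 (Zone V, w=35) cum 35
  x=5 (Zone VI, w=9) cum 44
  x=6 (Zone VII, w=9) cum 53
  x=10 (Zone III, w=55) cum 108
  x=13 (Zone I, w=110) cum 218  ← median
  x=14 (Zone II, w=80) cum 298
  x=14 (Zone VIII, w=90) cum 388
  x=18 (Zone IV, w=45) cum 433
⇒ x* = 13
y-coordinate, sorted with cumulative weight:
  y=0 (Zone VII, w=9) cum 9
  y=0 (Zone VIII, w=90) cum 99
  y=6 (Zone III, w=55) cum 154
  y=10 (Zone V, w=35) cum 189
  y=13 (Zone II, w=80) cum 269  ← median
  y=17 (Zone IV, w=45) cum 314
  y=20 (Zone VI, w=9) cum 323
  y=23 (Zone I, w=110) cum 433
⇒ y* = 13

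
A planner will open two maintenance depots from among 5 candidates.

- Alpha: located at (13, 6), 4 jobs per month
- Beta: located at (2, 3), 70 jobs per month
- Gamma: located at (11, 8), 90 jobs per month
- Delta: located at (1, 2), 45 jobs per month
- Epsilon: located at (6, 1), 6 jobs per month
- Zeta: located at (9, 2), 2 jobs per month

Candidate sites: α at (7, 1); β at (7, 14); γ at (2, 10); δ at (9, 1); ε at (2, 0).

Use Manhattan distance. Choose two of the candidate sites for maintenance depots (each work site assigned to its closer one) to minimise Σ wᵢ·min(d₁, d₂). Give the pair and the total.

{δ, ε}, total 1211

Evaluate every pair (each demand assigned to the nearer of the two):
  {δ, ε}: total = 1211
  {β, ε}: total = 1349
  {α, ε}: total = 1391
  {γ, ε}: total = 1443
  {α, δ}: total = 1659
  {α, β}: total = 1761
  {γ, δ}: total = 1761
  {α, γ}: total = 1851
  {β, δ}: total = 1901
  {β, γ}: total = 1957
Best pair: {δ, ε} with total 1211.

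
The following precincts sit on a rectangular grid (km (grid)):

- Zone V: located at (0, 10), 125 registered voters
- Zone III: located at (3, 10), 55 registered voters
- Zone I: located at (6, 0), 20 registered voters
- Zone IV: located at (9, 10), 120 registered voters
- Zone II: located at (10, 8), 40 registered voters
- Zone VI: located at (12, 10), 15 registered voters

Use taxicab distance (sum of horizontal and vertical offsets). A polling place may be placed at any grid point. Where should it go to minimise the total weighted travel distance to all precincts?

(6, 10)

Manhattan distance separates: Σwᵢ(|x−xᵢ|+|y−yᵢ|) = Σwᵢ|x−xᵢ| + Σwᵢ|y−yᵢ|, so x and y are optimised independently as 1-D weighted medians.
Total weight W = 375; half = 187.5.
x-coordinate, sorted with cumulative weight:
  x=0 (Zone V, w=125) cum 125
  x=3 (Zone III, w=55) cum 180
  x=6 (Zone I, w=20) cum 200  ← median
  x=9 (Zone IV, w=120) cum 320
  x=10 (Zone II, w=40) cum 360
  x=12 (Zone VI, w=15) cum 375
⇒ x* = 6
y-coordinate, sorted with cumulative weight:
  y=0 (Zone I, w=20) cum 20
  y=8 (Zone II, w=40) cum 60
  y=10 (Zone V, w=125) cum 185
  y=10 (Zone III, w=55) cum 240  ← median
  y=10 (Zone IV, w=120) cum 360
  y=10 (Zone VI, w=15) cum 375
⇒ y* = 10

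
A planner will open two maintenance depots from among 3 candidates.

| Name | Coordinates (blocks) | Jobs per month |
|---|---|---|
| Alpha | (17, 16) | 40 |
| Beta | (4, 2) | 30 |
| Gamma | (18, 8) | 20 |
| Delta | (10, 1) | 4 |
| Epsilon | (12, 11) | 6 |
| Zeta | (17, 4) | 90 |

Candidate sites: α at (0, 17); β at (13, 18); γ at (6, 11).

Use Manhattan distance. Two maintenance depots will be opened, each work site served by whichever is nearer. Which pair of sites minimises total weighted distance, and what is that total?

{β, γ}, total 2582

Evaluate every pair (each demand assigned to the nearer of the two):
  {β, γ}: total = 2582
  {α, β}: total = 2858
  {α, γ}: total = 2982
Best pair: {β, γ} with total 2582.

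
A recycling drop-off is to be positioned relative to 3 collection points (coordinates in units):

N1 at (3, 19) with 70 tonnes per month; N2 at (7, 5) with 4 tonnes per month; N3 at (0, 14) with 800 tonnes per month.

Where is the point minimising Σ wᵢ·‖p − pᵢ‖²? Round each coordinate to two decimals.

The minimiser of Σwᵢ‖p−pᵢ‖² is the weighted centroid p* = (Σwᵢpᵢ)/(Σwᵢ).
Σwᵢ = 874.
Σwᵢxᵢ = 70·3 + 4·7 + 800·0 = 238.
Σwᵢyᵢ = 70·19 + 4·5 + 800·14 = 12550.
x* = 238/874 = 0.27, y* = 12550/874 = 14.36.

(0.27, 14.36)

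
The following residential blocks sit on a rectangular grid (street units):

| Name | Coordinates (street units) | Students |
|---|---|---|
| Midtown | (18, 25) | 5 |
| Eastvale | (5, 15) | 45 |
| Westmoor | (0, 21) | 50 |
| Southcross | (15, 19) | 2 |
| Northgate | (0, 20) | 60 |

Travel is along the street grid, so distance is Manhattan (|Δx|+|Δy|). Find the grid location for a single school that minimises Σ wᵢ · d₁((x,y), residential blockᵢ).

Manhattan distance separates: Σwᵢ(|x−xᵢ|+|y−yᵢ|) = Σwᵢ|x−xᵢ| + Σwᵢ|y−yᵢ|, so x and y are optimised independently as 1-D weighted medians.
Total weight W = 162; half = 81.
x-coordinate, sorted with cumulative weight:
  x=0 (Westmoor, w=50) cum 50
  x=0 (Northgate, w=60) cum 110  ← median
  x=5 (Eastvale, w=45) cum 155
  x=15 (Southcross, w=2) cum 157
  x=18 (Midtown, w=5) cum 162
⇒ x* = 0
y-coordinate, sorted with cumulative weight:
  y=15 (Eastvale, w=45) cum 45
  y=19 (Southcross, w=2) cum 47
  y=20 (Northgate, w=60) cum 107  ← median
  y=21 (Westmoor, w=50) cum 157
  y=25 (Midtown, w=5) cum 162
⇒ y* = 20

(0, 20)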